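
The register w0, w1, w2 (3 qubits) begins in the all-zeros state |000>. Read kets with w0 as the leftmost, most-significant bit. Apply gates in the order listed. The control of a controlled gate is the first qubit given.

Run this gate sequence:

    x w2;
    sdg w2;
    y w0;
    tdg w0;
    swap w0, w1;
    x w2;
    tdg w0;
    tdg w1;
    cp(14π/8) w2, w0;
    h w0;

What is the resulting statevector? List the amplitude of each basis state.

The final amplitudes are -sqrt(2)*I/2 on |010>, -sqrt(2)*I/2 on |110>, and 0 on every other basis state.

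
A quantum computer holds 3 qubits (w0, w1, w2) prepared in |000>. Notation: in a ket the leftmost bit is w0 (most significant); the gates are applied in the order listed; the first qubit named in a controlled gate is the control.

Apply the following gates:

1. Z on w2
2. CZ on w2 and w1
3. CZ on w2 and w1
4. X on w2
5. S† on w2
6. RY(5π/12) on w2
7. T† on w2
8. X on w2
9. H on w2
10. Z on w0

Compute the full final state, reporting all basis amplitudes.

The resulting statevector has amplitude -sqrt(2*sqrt(2) + 4)*exp(I*pi/4)/8 - sqrt(12 - 6*sqrt(2))*exp(I*pi/4)/8 - I*sqrt(4 - 2*sqrt(2))/8 + I*sqrt(6*sqrt(2) + 12)/8 on |000>, -I*sqrt(6*sqrt(2) + 12)/8 - sqrt(2*sqrt(2) + 4)*exp(I*pi/4)/8 - sqrt(12 - 6*sqrt(2))*exp(I*pi/4)/8 + I*sqrt(4 - 2*sqrt(2))/8 on |001>, and 0 on every other basis state. Key observation: gates 2-3 undo each other exactly, leaving only the rest of the circuit to track.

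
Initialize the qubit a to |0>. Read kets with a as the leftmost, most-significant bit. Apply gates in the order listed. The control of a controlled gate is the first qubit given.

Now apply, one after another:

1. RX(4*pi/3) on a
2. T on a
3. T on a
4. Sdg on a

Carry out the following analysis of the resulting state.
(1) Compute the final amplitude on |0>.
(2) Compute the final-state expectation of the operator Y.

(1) |0> carries amplitude -1/2 in the final state.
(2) In the final state, Y has expectation sqrt(3)/2.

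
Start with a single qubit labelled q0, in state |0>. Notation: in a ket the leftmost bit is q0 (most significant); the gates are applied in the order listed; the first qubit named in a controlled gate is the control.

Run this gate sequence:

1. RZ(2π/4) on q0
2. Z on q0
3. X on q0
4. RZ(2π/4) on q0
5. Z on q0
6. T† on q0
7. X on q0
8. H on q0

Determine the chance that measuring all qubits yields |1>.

Outcome |1> occurs with probability 1/2.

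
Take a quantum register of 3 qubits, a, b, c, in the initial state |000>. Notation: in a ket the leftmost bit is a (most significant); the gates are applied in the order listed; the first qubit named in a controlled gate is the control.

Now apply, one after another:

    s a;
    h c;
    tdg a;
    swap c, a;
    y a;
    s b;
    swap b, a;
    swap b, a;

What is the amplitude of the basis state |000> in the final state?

The amplitude on |000> is -sqrt(2)*I/2. Key observation: the block from step 7 through step 8 cancels to the identity and can be dropped.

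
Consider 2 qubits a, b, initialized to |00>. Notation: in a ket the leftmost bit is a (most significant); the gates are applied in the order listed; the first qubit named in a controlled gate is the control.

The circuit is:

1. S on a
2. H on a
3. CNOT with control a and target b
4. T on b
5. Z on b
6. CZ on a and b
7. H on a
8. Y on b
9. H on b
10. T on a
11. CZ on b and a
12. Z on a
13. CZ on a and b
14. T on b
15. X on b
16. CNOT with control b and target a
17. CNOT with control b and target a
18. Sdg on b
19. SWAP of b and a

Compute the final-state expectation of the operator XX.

In the final state, XX has expectation -1/2 + sqrt(2)/4.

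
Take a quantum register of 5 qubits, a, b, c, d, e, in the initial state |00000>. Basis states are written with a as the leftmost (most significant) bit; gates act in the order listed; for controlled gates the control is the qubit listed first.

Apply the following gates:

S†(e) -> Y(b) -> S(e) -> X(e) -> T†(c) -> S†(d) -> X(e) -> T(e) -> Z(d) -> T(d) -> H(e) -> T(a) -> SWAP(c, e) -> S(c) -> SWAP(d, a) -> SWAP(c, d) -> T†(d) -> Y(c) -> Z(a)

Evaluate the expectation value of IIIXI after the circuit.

The observable IIIXI averages to sqrt(2)/2.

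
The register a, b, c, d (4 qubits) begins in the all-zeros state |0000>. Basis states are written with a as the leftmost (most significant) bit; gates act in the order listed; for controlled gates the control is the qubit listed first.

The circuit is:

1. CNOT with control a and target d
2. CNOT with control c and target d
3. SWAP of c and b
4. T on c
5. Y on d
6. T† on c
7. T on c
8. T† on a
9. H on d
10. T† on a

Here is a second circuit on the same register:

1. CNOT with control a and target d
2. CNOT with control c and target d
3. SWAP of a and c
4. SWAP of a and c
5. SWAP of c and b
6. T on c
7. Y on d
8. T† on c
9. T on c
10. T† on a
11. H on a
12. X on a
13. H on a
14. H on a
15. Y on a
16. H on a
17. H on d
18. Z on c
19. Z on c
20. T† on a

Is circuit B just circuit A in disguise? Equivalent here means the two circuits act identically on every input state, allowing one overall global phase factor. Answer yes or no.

No: there is an input state on which the two circuits produce genuinely different outputs (not merely differing by a phase).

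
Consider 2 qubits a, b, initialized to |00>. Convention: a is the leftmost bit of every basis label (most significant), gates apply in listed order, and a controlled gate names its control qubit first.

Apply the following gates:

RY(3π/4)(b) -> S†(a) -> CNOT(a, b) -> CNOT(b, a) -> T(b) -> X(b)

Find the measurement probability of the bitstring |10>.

Outcome |10> occurs with probability sqrt(2)/4 + 1/2.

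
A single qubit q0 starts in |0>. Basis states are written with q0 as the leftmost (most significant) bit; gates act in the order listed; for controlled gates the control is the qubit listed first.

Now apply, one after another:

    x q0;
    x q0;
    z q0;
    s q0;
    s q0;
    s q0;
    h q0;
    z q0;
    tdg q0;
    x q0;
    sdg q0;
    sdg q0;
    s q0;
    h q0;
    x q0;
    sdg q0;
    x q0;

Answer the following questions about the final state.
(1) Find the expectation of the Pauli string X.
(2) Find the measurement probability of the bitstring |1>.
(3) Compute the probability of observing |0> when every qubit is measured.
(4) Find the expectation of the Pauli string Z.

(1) In the final state, X has expectation sqrt(2)/2.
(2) A full measurement returns |1> with probability sqrt(2)/4 + 1/2.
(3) The probability of measuring |0> is 1/2 - sqrt(2)/4.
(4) In the final state, Z has expectation -sqrt(2)/2.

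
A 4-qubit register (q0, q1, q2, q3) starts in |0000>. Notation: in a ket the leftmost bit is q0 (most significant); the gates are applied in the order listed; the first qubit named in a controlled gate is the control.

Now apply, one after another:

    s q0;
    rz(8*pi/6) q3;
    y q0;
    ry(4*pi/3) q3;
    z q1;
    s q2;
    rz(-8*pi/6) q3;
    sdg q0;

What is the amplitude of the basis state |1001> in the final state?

The amplitude on |1001> is sqrt(3)*exp(2*I*pi/3)/2.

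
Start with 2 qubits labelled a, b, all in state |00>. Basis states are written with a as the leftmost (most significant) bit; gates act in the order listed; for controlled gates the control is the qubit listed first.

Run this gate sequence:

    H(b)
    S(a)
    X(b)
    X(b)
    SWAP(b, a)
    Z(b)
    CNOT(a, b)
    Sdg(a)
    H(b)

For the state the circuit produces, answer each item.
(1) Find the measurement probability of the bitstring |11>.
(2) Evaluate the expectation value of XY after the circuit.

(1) A full measurement returns |11> with probability 1/4.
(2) The expectation value of XY is 1.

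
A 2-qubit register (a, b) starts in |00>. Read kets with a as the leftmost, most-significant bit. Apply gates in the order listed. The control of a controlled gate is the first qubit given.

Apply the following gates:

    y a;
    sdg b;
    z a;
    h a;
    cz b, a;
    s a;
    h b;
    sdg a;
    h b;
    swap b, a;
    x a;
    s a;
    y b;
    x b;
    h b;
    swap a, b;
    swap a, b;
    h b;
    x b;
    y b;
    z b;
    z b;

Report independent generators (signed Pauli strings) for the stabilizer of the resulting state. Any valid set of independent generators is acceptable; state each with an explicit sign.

One valid set of independent stabilizer generators is -IX, -ZI (any independent generating set of the same group is equally correct). Key observation: the block from step 13 through step 20 cancels to the identity and can be dropped.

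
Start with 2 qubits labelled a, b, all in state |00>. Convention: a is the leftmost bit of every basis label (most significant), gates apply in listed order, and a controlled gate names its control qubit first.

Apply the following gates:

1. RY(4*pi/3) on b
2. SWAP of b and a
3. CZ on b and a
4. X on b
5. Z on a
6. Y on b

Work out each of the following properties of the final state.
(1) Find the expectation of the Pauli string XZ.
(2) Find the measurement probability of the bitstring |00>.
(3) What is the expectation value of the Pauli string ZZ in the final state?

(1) The expectation value of XZ is sqrt(3)/2.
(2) The probability of measuring |00> is 1/4.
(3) The expectation value of ZZ is -1/2.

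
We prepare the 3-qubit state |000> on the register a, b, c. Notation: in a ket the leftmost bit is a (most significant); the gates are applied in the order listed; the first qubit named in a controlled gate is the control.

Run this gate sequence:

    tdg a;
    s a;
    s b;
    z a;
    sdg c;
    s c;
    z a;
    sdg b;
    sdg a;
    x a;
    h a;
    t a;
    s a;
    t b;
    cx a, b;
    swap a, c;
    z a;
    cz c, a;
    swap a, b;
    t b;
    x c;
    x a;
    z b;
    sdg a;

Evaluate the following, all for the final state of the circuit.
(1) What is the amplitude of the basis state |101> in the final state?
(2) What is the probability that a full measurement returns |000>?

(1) |101> carries amplitude -sqrt(2)*I/2 in the final state.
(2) A full measurement returns |000> with probability 1/2.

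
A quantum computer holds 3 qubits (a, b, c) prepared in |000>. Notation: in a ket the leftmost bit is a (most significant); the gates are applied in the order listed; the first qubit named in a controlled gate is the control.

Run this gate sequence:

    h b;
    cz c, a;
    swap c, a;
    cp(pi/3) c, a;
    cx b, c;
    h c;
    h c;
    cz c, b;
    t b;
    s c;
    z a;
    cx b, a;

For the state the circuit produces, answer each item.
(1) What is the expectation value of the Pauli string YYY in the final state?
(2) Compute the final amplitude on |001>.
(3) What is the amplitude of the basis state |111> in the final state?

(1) In the final state, YYY has expectation sqrt(2)/2. Key observation: gates 6-7 undo each other exactly, leaving only the rest of the circuit to track.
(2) The amplitude on |001> is 0.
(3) |111> carries amplitude -sqrt(2)*exp(3*I*pi/4)/2 in the final state.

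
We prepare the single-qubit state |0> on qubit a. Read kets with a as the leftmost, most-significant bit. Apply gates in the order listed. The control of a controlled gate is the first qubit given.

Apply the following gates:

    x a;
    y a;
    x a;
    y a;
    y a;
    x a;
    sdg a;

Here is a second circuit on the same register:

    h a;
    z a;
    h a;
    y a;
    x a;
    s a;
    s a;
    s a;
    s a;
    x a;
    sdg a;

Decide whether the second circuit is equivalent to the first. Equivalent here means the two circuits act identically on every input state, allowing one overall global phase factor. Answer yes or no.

Yes — the two circuits implement the same unitary up to a global phase.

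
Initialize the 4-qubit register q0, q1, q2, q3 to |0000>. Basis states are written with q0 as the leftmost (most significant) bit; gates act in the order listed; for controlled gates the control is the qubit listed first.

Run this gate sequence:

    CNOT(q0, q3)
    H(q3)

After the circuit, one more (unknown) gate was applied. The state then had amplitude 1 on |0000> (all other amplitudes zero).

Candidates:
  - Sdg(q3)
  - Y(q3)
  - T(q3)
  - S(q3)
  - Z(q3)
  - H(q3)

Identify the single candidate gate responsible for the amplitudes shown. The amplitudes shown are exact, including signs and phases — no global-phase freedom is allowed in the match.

The applied gate was H(q3).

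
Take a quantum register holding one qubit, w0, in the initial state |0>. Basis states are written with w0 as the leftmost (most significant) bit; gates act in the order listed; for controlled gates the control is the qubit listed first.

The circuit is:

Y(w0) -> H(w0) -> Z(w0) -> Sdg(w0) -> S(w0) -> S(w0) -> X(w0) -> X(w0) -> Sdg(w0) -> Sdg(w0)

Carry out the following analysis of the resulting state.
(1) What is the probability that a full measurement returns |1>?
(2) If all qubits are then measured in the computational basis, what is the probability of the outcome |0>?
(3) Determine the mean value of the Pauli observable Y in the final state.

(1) Outcome |1> occurs with probability 1/2. Key observation: steps 5-10 multiply out to the identity, so the circuit reduces to the remaining gates.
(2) The probability of measuring |0> is 1/2.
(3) In the final state, Y has expectation -1.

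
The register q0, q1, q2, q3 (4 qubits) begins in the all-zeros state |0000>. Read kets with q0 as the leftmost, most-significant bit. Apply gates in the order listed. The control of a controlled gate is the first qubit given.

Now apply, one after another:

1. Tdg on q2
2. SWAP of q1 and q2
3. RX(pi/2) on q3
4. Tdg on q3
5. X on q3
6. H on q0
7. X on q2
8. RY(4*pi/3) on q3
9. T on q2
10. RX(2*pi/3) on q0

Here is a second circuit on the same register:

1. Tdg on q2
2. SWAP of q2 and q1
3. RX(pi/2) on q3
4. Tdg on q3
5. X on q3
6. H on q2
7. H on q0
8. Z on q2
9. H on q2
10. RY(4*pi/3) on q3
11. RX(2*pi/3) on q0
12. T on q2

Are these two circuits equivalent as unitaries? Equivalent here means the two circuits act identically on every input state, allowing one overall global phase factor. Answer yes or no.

Yes — the two circuits implement the same unitary up to a global phase.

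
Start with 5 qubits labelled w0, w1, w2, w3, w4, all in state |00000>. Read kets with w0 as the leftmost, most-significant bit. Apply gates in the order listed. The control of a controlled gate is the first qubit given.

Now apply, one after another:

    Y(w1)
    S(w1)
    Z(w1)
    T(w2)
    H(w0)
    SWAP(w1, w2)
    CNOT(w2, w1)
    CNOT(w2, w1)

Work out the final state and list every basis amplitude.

The resulting statevector has amplitude sqrt(2)/2 on |00100>, sqrt(2)/2 on |10100>, and 0 on every other basis state.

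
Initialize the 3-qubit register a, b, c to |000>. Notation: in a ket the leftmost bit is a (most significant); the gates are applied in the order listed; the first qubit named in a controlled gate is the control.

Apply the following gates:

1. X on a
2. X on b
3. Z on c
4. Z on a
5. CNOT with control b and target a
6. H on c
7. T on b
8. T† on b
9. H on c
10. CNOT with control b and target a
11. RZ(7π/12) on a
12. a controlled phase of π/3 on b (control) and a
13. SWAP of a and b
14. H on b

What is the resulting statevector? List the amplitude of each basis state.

After the circuit, the state carries amplitude -sqrt(2)*exp(5*I*pi/8)/2 on |100>, sqrt(2)*exp(5*I*pi/8)/2 on |110>, and 0 on every other basis state. Key observation: the block from step 5 through step 10 cancels to the identity and can be dropped.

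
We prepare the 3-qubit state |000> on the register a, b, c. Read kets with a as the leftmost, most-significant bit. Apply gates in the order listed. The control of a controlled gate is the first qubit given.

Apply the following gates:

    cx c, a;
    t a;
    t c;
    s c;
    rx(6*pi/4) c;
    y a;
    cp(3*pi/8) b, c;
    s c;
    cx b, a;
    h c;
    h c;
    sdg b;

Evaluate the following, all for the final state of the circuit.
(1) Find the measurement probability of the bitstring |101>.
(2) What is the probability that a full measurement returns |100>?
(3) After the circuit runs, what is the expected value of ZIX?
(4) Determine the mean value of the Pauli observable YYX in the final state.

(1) The probability of measuring |101> is 1/2. Key observation: steps 10-11 multiply out to the identity, so the circuit reduces to the remaining gates.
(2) Outcome |100> occurs with probability 1/2.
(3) The observable ZIX averages to 1.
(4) The expectation value of YYX is 0.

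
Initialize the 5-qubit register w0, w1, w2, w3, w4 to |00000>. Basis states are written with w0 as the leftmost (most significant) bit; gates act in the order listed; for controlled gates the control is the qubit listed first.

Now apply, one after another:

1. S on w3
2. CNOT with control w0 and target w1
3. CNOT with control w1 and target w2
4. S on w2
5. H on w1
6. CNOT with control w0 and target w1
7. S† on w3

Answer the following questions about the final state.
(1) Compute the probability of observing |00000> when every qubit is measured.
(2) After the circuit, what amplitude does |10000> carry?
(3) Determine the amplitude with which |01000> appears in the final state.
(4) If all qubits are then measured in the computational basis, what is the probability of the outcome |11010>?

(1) A full measurement returns |00000> with probability 1/2.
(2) |10000> carries amplitude 0 in the final state.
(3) |01000> carries amplitude sqrt(2)/2 in the final state.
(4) Outcome |11010> occurs with probability 0.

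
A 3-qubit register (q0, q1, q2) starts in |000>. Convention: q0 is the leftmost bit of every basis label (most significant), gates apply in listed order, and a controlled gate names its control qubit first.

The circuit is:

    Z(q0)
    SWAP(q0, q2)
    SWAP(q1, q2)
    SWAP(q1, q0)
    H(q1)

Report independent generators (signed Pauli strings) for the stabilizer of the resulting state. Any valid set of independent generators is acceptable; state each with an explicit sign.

One valid set of independent stabilizer generators is +IXI, +ZII, +IIZ (any independent generating set of the same group is equally correct).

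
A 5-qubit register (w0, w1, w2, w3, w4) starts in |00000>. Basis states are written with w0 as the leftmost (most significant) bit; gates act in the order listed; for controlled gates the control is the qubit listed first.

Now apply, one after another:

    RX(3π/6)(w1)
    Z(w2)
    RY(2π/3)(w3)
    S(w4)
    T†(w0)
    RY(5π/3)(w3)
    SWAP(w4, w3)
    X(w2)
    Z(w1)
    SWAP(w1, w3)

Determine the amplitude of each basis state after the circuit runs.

After the circuit, the state carries amplitude -sqrt(6)/4 on |00100>, -sqrt(2)/4 on |00101>, -sqrt(6)*I/4 on |00110>, -sqrt(2)*I/4 on |00111>, and 0 on every other basis state.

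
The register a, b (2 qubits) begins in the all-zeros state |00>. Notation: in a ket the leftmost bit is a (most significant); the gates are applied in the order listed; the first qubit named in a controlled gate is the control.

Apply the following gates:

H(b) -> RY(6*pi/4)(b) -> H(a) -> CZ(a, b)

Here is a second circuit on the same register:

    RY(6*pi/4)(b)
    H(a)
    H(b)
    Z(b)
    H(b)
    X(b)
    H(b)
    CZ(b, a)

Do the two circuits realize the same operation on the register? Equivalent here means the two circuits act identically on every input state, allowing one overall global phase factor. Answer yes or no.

No: there is an input state on which the two circuits produce genuinely different outputs (not merely differing by a phase).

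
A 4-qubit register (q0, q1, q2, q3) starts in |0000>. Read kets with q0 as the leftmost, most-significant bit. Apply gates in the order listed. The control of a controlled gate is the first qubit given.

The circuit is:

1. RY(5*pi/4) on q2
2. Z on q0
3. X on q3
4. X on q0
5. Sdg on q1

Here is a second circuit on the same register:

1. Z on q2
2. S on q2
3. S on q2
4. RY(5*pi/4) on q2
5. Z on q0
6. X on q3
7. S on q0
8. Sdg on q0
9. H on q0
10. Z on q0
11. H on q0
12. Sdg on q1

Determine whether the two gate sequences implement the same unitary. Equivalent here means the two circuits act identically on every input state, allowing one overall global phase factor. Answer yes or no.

Yes, they are equivalent — the unitaries differ by at most a global phase.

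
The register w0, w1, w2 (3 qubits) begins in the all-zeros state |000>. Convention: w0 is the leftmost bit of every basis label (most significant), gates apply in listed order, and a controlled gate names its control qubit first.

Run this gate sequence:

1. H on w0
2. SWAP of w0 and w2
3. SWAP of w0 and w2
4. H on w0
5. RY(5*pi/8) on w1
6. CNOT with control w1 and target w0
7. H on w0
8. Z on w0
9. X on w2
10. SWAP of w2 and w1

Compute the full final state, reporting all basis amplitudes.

The resulting statevector has amplitude 0 on |000>, 0 on |001>, sqrt(2)*cos(5*pi/16)/2 on |010>, sqrt(2)*sin(5*pi/16)/2 on |011>, 0 on |100>, 0 on |101>, -sqrt(2)*cos(5*pi/16)/2 on |110>, sqrt(2)*sin(5*pi/16)/2 on |111>. Key observation: the block from step 1 through step 4 cancels to the identity and can be dropped.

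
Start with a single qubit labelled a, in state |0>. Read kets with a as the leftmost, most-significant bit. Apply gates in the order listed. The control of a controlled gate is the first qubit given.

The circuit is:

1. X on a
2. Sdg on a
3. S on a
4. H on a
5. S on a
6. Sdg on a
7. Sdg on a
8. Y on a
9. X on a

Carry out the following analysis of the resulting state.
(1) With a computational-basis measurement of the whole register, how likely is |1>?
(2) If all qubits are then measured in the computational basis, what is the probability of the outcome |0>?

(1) Outcome |1> occurs with probability 1/2.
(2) Outcome |0> occurs with probability 1/2.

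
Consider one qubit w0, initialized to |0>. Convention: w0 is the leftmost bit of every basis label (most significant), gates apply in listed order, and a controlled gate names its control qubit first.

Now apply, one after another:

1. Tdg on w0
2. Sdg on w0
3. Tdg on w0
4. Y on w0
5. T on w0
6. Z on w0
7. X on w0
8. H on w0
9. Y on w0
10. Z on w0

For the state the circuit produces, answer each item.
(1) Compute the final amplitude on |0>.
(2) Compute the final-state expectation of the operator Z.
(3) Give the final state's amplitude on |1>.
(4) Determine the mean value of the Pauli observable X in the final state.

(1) |0> carries amplitude -sqrt(2)*exp(I*pi/4)/2 in the final state.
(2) The expectation value of Z is 0.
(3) |1> carries amplitude -sqrt(2)*exp(I*pi/4)/2 in the final state.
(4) The expectation value of X is 1.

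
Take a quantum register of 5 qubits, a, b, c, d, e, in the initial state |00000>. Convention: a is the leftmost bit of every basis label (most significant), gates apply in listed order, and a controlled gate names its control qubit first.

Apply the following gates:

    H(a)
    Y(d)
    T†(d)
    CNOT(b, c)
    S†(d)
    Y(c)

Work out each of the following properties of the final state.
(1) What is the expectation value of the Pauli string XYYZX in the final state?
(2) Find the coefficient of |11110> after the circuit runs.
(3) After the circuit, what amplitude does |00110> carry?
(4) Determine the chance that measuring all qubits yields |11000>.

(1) The expectation value of XYYZX is 0.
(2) |11110> carries amplitude 0 in the final state.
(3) |00110> carries amplitude sqrt(2)*exp(I*pi/4)/2 in the final state.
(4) Outcome |11000> occurs with probability 0.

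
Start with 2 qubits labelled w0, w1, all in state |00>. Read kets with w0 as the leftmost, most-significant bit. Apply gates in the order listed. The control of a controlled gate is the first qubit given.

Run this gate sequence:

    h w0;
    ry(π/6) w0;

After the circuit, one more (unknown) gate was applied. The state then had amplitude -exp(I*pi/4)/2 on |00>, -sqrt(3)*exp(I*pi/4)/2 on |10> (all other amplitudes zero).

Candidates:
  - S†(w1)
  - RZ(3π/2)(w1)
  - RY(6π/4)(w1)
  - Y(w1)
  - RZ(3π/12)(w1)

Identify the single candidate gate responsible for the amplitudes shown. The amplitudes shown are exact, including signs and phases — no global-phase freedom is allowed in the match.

It was RZ(3π/2)(w1) that produced the state shown.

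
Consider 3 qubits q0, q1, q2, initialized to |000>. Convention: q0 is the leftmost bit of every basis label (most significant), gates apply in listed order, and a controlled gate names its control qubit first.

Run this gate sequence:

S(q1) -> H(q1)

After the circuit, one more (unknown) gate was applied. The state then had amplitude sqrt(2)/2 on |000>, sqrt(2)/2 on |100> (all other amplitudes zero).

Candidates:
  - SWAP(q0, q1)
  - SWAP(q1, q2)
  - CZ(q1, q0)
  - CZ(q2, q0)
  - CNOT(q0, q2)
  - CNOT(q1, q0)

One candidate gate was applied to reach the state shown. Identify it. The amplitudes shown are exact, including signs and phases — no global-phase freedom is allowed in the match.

The applied gate was SWAP(q0, q1).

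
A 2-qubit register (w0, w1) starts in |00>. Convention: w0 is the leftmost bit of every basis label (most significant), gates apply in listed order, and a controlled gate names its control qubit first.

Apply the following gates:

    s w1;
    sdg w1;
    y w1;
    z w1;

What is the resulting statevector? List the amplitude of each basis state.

The final amplitudes are -I on |01>, and 0 on every other basis state. Key observation: the block from step 1 through step 2 cancels to the identity and can be dropped.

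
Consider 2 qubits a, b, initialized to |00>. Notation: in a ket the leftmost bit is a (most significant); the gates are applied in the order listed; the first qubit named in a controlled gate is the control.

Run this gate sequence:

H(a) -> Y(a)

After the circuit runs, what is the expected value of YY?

The observable YY averages to 0.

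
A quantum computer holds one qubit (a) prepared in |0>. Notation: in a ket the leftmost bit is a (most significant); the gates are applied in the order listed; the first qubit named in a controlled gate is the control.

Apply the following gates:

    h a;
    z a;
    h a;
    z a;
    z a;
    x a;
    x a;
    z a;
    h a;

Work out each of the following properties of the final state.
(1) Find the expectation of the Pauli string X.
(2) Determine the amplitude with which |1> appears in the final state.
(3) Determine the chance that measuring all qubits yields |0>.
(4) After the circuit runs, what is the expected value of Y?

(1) The observable X averages to -1.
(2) The final state's coefficient on |1> equals sqrt(2)/2.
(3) A full measurement returns |0> with probability 1/2.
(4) In the final state, Y has expectation 0.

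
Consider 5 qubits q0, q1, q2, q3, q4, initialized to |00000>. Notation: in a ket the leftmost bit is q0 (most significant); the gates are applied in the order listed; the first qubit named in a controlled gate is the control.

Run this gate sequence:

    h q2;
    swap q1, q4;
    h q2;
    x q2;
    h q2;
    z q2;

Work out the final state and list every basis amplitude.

The resulting statevector has amplitude sqrt(2)/2 on |00000>, sqrt(2)/2 on |00100>, and 0 on every other basis state.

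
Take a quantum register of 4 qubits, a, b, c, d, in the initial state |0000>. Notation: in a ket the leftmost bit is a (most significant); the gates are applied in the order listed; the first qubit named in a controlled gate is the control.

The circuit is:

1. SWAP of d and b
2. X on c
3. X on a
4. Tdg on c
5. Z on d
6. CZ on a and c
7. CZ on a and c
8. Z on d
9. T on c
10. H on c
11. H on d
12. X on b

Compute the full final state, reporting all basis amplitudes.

After the circuit, the state carries amplitude 1/2 on |1100>, 1/2 on |1101>, -1/2 on |1110>, -1/2 on |1111>, and 0 on every other basis state. Key observation: steps 4-9 multiply out to the identity, so the circuit reduces to the remaining gates.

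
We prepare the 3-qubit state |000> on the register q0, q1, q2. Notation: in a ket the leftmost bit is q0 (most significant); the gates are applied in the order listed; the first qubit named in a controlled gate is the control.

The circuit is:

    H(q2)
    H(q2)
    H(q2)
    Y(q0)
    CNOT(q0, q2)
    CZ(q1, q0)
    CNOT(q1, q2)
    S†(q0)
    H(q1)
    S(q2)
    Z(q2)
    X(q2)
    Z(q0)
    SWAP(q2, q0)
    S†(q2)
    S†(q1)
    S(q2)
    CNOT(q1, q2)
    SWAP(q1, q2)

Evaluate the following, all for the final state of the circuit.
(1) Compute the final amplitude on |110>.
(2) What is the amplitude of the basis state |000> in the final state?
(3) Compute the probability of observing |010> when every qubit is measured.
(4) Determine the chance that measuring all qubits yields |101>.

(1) The final state's coefficient on |110> equals -1/2.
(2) The amplitude on |000> is 0.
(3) Outcome |010> occurs with probability 1/4.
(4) The probability of measuring |101> is 1/4.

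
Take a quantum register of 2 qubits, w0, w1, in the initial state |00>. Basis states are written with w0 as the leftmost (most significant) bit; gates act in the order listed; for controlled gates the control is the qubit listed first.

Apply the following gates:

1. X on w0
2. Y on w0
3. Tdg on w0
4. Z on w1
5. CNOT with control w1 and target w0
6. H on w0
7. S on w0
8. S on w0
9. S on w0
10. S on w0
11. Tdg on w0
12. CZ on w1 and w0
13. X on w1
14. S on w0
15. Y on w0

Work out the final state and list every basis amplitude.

The resulting statevector has amplitude 0 on |00>, -sqrt(2)*exp(I*pi/4)/2 on |01>, 0 on |10>, sqrt(2)/2 on |11>. Key observation: the block from step 7 through step 10 cancels to the identity and can be dropped.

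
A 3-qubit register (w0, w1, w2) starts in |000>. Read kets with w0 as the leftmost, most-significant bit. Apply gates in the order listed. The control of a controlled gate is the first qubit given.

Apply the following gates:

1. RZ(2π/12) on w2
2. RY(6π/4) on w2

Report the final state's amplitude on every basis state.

The final amplitudes are sqrt(2)*exp(11*I*pi/12)/2 on |000>, -sqrt(2)*exp(11*I*pi/12)/2 on |001>, and 0 on every other basis state.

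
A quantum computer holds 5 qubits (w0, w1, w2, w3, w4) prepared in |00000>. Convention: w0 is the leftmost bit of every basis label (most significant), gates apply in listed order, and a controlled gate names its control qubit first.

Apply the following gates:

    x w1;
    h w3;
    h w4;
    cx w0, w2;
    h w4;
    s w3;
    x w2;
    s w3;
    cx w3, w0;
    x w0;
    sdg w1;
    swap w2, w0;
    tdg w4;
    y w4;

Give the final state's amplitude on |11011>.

|11011> carries amplitude -sqrt(2)/2 in the final state.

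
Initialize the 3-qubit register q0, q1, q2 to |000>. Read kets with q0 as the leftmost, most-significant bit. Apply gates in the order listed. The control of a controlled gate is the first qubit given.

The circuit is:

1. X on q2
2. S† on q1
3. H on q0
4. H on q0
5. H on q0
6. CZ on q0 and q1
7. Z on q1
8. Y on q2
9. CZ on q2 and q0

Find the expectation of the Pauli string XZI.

The expectation value of XZI is 1.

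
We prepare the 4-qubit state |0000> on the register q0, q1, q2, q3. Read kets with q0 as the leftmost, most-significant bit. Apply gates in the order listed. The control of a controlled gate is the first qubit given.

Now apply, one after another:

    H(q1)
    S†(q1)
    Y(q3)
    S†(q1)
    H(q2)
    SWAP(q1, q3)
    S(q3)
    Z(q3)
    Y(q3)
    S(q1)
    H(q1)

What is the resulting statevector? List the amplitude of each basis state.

The final amplitudes are -sqrt(2)/4 on |0000>, -sqrt(2)*I/4 on |0001>, -sqrt(2)/4 on |0010>, -sqrt(2)*I/4 on |0011>, sqrt(2)/4 on |0100>, sqrt(2)*I/4 on |0101>, sqrt(2)/4 on |0110>, sqrt(2)*I/4 on |0111>, 0 on |1000>, 0 on |1001>, 0 on |1010>, 0 on |1011>, 0 on |1100>, 0 on |1101>, 0 on |1110>, 0 on |1111>.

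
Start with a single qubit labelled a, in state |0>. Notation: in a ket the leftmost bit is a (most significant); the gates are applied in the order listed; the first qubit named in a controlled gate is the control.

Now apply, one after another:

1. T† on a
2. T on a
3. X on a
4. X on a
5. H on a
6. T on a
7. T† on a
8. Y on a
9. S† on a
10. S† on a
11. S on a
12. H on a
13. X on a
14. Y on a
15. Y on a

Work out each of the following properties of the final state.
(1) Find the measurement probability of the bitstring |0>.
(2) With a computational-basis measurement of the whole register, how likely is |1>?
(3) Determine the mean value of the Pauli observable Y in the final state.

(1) Outcome |0> occurs with probability 1/2.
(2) A full measurement returns |1> with probability 1/2.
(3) In the final state, Y has expectation 1.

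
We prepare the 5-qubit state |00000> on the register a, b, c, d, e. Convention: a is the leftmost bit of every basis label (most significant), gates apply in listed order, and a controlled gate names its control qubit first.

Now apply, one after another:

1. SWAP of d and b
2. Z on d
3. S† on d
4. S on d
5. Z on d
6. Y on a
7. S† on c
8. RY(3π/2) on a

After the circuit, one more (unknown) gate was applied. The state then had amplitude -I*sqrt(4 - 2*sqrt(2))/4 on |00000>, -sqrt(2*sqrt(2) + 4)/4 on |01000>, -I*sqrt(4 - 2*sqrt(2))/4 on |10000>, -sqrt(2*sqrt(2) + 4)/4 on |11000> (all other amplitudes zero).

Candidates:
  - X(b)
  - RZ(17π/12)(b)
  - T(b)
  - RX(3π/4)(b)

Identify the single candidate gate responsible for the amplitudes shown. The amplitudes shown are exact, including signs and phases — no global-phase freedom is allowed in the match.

The applied gate was RX(3π/4)(b). Key observation: gates 2-5 undo each other exactly, leaving only the rest of the circuit to track.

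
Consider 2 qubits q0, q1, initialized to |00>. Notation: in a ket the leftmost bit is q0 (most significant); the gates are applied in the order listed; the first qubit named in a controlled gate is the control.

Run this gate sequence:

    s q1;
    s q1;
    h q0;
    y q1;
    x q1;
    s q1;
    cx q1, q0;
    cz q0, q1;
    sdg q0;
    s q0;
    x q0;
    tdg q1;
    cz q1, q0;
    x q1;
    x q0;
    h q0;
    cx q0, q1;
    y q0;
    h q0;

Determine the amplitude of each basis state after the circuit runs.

The resulting statevector has amplitude 0 on |00>, -sqrt(2)/2 on |01>, 0 on |10>, sqrt(2)/2 on |11>.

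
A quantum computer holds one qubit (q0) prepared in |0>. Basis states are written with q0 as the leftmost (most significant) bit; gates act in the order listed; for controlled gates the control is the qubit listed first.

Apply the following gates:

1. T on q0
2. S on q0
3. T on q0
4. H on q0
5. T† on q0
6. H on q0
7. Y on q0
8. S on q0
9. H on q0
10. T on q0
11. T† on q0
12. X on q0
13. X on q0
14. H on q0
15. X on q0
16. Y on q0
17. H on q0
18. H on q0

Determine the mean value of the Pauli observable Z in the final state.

The expectation value of Z is -sqrt(2)/2.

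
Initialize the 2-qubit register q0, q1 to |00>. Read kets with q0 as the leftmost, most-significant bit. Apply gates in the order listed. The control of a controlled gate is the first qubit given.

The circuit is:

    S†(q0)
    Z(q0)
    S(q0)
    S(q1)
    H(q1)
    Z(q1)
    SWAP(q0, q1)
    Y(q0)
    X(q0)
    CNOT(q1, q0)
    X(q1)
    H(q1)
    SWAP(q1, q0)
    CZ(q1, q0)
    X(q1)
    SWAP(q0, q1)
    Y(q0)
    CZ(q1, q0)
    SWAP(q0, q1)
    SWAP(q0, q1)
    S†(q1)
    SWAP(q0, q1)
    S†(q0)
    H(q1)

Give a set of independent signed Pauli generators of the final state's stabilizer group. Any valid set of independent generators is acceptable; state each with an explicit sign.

One valid set of independent stabilizer generators is +XI, -IZ (any independent generating set of the same group is equally correct).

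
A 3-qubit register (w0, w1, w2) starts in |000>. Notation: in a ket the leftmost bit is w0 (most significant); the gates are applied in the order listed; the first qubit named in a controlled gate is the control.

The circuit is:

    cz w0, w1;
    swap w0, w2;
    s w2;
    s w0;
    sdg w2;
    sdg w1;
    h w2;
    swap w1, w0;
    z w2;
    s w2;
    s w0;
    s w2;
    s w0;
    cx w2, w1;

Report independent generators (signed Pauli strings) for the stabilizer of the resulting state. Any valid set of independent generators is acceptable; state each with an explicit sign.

The final state is stabilized by the group generated by +IXX, +ZII, +IZZ; other independent generating sets are equally valid.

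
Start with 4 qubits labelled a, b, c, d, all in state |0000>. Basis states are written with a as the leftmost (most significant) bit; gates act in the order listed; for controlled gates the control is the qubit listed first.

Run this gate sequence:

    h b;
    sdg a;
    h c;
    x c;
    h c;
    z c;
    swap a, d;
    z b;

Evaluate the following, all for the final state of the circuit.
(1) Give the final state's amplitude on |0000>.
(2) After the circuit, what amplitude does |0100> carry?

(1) |0000> carries amplitude sqrt(2)/2 in the final state. Key observation: the block from step 3 through step 6 cancels to the identity and can be dropped.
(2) The final state's coefficient on |0100> equals -sqrt(2)/2.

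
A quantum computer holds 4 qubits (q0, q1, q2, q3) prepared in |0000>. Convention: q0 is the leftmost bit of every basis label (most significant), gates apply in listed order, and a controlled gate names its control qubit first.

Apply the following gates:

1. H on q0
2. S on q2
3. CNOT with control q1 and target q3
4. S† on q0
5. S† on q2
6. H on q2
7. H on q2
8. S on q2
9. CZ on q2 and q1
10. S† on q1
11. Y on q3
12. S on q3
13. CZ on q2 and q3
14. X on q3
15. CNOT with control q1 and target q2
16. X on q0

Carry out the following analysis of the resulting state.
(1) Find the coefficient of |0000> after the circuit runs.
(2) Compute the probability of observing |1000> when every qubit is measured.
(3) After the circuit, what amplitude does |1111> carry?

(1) The amplitude on |0000> is sqrt(2)*I/2. Key observation: the block from step 5 through step 8 cancels to the identity and can be dropped.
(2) Outcome |1000> occurs with probability 1/2.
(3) The amplitude on |1111> is 0.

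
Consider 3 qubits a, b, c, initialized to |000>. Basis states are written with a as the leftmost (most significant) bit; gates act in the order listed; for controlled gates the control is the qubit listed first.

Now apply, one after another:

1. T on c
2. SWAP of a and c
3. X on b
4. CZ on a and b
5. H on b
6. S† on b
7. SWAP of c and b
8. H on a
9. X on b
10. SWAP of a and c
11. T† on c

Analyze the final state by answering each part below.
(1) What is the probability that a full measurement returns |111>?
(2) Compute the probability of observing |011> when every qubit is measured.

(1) A full measurement returns |111> with probability 1/4.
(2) The probability of measuring |011> is 1/4.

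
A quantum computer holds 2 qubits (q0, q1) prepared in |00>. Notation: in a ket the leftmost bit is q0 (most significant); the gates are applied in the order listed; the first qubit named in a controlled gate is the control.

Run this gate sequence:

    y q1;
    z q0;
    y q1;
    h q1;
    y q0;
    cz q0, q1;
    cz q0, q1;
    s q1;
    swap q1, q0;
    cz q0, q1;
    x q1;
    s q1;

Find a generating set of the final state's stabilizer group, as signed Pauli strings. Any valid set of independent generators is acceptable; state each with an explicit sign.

One valid set of independent stabilizer generators is -YI, +IZ (any independent generating set of the same group is equally correct).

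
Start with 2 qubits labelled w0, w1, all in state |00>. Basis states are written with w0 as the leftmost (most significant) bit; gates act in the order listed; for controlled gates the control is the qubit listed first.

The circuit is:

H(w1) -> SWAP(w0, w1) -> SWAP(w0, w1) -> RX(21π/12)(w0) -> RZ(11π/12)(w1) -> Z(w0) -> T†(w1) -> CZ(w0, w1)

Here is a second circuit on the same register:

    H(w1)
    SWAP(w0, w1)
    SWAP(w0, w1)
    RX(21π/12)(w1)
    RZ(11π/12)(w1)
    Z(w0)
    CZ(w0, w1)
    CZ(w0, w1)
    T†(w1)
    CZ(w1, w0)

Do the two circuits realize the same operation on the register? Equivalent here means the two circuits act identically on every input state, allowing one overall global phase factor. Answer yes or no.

No — the two circuits implement different unitaries, even allowing a global phase.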